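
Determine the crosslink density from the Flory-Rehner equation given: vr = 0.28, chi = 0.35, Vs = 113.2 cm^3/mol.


ln(1 - vr) = ln(1 - 0.28) = -0.3285
Numerator = -((-0.3285) + 0.28 + 0.35 * 0.28^2) = 0.0211
Denominator = 113.2 * (0.28^(1/3) - 0.28/2) = 58.2089
nu = 0.0211 / 58.2089 = 3.6187e-04 mol/cm^3

3.6187e-04 mol/cm^3


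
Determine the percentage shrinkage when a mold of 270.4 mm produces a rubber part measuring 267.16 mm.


Shrinkage = (mold - part) / mold * 100
= (270.4 - 267.16) / 270.4 * 100
= 3.24 / 270.4 * 100
= 1.2%

1.2%


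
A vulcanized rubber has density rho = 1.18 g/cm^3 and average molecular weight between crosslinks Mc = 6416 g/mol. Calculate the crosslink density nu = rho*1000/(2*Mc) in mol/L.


nu = rho * 1000 / (2 * Mc)
nu = 1.18 * 1000 / (2 * 6416)
nu = 1180.0 / 12832
nu = 0.0920 mol/L

0.0920 mol/L


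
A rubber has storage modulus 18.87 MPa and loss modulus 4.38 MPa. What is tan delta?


tan delta = E'' / E'
= 4.38 / 18.87
= 0.2321

tan delta = 0.2321


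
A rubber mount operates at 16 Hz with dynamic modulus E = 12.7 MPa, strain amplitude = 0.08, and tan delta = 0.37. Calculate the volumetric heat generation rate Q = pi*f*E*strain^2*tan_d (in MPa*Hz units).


Q = pi * f * E * strain^2 * tan_d
= pi * 16 * 12.7 * 0.08^2 * 0.37
= pi * 16 * 12.7 * 0.0064 * 0.37
= 1.5117

Q = 1.5117


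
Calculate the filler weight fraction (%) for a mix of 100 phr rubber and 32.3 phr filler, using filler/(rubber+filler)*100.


Filler % = filler / (rubber + filler) * 100
= 32.3 / (100 + 32.3) * 100
= 32.3 / 132.3 * 100
= 24.41%

24.41%


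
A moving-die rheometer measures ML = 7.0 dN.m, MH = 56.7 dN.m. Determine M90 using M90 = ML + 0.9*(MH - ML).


M90 = ML + 0.9 * (MH - ML)
M90 = 7.0 + 0.9 * (56.7 - 7.0)
M90 = 7.0 + 0.9 * 49.7
M90 = 51.73 dN.m

51.73 dN.m


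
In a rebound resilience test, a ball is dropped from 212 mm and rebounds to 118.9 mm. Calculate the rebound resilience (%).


Resilience = h_rebound / h_drop * 100
= 118.9 / 212 * 100
= 56.1%

56.1%


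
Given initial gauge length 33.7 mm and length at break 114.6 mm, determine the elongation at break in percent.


Elongation = (Lf - L0) / L0 * 100
= (114.6 - 33.7) / 33.7 * 100
= 80.9 / 33.7 * 100
= 240.1%

240.1%


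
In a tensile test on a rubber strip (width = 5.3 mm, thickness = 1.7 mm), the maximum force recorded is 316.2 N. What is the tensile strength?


Area = width * thickness = 5.3 * 1.7 = 9.01 mm^2
TS = force / area = 316.2 / 9.01 = 35.09 MPa

35.09 MPa


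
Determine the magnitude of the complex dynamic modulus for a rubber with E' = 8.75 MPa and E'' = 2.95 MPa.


|E*| = sqrt(E'^2 + E''^2)
= sqrt(8.75^2 + 2.95^2)
= sqrt(76.5625 + 8.7025)
= 9.234 MPa

9.234 MPa


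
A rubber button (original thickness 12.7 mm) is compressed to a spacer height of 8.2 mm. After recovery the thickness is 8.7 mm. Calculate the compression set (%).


CS = (t0 - recovered) / (t0 - ts) * 100
= (12.7 - 8.7) / (12.7 - 8.2) * 100
= 4.0 / 4.5 * 100
= 88.9%

88.9%


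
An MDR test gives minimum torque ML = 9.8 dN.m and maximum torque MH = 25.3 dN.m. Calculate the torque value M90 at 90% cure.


M90 = ML + 0.9 * (MH - ML)
M90 = 9.8 + 0.9 * (25.3 - 9.8)
M90 = 9.8 + 0.9 * 15.5
M90 = 23.75 dN.m

23.75 dN.m


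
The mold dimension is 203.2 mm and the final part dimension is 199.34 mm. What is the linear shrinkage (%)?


Shrinkage = (mold - part) / mold * 100
= (203.2 - 199.34) / 203.2 * 100
= 3.86 / 203.2 * 100
= 1.9%

1.9%


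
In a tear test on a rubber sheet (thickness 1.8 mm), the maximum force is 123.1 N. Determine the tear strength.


Tear strength = force / thickness
= 123.1 / 1.8
= 68.39 N/mm

68.39 N/mm


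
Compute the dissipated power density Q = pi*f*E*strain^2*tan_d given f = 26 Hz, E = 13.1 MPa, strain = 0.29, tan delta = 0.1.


Q = pi * f * E * strain^2 * tan_d
= pi * 26 * 13.1 * 0.29^2 * 0.1
= pi * 26 * 13.1 * 0.0841 * 0.1
= 8.9989

Q = 8.9989


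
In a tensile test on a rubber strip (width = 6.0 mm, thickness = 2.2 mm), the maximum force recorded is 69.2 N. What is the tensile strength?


Area = width * thickness = 6.0 * 2.2 = 13.2 mm^2
TS = force / area = 69.2 / 13.2 = 5.24 MPa

5.24 MPa


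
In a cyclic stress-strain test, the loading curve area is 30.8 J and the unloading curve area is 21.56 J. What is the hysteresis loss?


Hysteresis loss = loading - unloading
= 30.8 - 21.56
= 9.24 J

9.24 J


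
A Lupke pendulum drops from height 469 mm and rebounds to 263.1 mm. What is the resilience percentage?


Resilience = h_rebound / h_drop * 100
= 263.1 / 469 * 100
= 56.1%

56.1%


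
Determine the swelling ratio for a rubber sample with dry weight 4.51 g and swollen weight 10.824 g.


Q = W_swollen / W_dry
Q = 10.824 / 4.51
Q = 2.4

Q = 2.4


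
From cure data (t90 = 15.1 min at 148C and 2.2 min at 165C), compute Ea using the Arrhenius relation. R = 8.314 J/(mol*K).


T1 = 421.15 K, T2 = 438.15 K
1/T1 - 1/T2 = 9.2128e-05
ln(t1/t2) = ln(15.1/2.2) = 1.9262
Ea = 8.314 * 1.9262 / 9.2128e-05 = 173832.3203 J/mol
Ea = 173.83 kJ/mol

173.83 kJ/mol


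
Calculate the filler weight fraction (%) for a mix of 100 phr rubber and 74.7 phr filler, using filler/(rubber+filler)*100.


Filler % = filler / (rubber + filler) * 100
= 74.7 / (100 + 74.7) * 100
= 74.7 / 174.7 * 100
= 42.76%

42.76%


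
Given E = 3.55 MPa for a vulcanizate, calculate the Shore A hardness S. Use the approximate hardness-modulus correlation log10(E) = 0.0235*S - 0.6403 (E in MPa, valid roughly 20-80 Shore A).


log10(E) = 0.0235*S - 0.6403  =>  S = (log10(E) + 0.6403) / 0.0235
log10(3.55) = 0.550228
S = (0.550228 + 0.6403) / 0.0235 = 1.190528 / 0.0235
S = 50.7

Shore A = 50.7


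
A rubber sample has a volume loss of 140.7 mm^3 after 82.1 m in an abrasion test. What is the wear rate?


Rate = volume_loss / distance
= 140.7 / 82.1
= 1.714 mm^3/m

1.714 mm^3/m


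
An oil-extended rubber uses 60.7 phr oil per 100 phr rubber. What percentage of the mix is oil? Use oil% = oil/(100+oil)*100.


Oil % = oil / (100 + oil) * 100
= 60.7 / (100 + 60.7) * 100
= 60.7 / 160.7 * 100
= 37.77%

37.77%


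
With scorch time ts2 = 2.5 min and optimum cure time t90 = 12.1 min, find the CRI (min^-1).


CRI = 100 / (t90 - ts2)
= 100 / (12.1 - 2.5)
= 100 / 9.6
= 10.42 min^-1

10.42 min^-1


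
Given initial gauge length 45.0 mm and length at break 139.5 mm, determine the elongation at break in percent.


Elongation = (Lf - L0) / L0 * 100
= (139.5 - 45.0) / 45.0 * 100
= 94.5 / 45.0 * 100
= 210.0%

210.0%


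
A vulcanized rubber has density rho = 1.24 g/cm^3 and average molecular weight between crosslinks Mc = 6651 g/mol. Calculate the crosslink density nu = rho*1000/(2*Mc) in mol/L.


nu = rho * 1000 / (2 * Mc)
nu = 1.24 * 1000 / (2 * 6651)
nu = 1240.0 / 13302
nu = 0.0932 mol/L

0.0932 mol/L


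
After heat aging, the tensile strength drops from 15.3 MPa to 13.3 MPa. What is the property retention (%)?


Retention = aged / original * 100
= 13.3 / 15.3 * 100
= 86.9%

86.9%


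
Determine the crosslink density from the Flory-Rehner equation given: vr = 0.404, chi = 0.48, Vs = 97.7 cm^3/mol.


ln(1 - vr) = ln(1 - 0.404) = -0.5175
Numerator = -((-0.5175) + 0.404 + 0.48 * 0.404^2) = 0.0352
Denominator = 97.7 * (0.404^(1/3) - 0.404/2) = 52.4897
nu = 0.0352 / 52.4897 = 6.7005e-04 mol/cm^3

6.7005e-04 mol/cm^3


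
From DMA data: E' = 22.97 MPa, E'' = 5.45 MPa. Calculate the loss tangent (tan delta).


tan delta = E'' / E'
= 5.45 / 22.97
= 0.2373

tan delta = 0.2373


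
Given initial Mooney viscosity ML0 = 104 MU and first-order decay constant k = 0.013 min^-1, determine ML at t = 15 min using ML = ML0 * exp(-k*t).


ML = ML0 * exp(-k * t)
ML = 104 * exp(-0.013 * 15)
ML = 104 * 0.8228
ML = 85.57 MU

85.57 MU


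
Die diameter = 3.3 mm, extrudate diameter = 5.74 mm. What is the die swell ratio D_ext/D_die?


Die swell ratio = D_extrudate / D_die
= 5.74 / 3.3
= 1.739

Die swell = 1.739


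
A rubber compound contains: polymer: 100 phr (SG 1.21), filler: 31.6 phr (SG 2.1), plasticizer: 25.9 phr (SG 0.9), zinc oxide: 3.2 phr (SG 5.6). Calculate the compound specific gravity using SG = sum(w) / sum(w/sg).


Sum of weights = 160.7
Volume contributions:
  polymer: 100/1.21 = 82.6446
  filler: 31.6/2.1 = 15.0476
  plasticizer: 25.9/0.9 = 28.7778
  zinc oxide: 3.2/5.6 = 0.5714
Sum of volumes = 127.0415
SG = 160.7 / 127.0415 = 1.265

SG = 1.265


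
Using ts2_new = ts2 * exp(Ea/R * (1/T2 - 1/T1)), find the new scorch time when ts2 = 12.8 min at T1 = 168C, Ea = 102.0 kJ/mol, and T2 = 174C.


Convert temperatures: T1 = 168 + 273.15 = 441.15 K, T2 = 174 + 273.15 = 447.15 K
ts2_new = 12.8 * exp(102000 / 8.314 * (1/447.15 - 1/441.15))
1/T2 - 1/T1 = -3.0417e-05
ts2_new = 8.81 min

8.81 min


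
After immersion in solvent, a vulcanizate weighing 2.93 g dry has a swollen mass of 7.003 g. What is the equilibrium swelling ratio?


Q = W_swollen / W_dry
Q = 7.003 / 2.93
Q = 2.39

Q = 2.39


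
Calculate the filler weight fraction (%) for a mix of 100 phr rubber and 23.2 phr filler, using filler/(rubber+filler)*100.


Filler % = filler / (rubber + filler) * 100
= 23.2 / (100 + 23.2) * 100
= 23.2 / 123.2 * 100
= 18.83%

18.83%


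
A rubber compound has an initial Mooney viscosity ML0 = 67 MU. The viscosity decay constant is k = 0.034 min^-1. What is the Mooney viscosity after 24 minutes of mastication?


ML = ML0 * exp(-k * t)
ML = 67 * exp(-0.034 * 24)
ML = 67 * 0.4422
ML = 29.63 MU

29.63 MU


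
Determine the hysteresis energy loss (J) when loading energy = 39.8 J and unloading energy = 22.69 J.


Hysteresis loss = loading - unloading
= 39.8 - 22.69
= 17.11 J

17.11 J


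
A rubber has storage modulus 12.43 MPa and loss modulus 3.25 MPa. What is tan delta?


tan delta = E'' / E'
= 3.25 / 12.43
= 0.2615

tan delta = 0.2615


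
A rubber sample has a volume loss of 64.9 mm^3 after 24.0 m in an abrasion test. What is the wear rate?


Rate = volume_loss / distance
= 64.9 / 24.0
= 2.704 mm^3/m

2.704 mm^3/m


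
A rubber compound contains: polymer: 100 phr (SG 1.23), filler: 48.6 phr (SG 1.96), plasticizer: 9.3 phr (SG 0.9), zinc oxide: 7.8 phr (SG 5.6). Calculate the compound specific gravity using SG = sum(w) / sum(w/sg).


Sum of weights = 165.7
Volume contributions:
  polymer: 100/1.23 = 81.3008
  filler: 48.6/1.96 = 24.7959
  plasticizer: 9.3/0.9 = 10.3333
  zinc oxide: 7.8/5.6 = 1.3929
Sum of volumes = 117.8229
SG = 165.7 / 117.8229 = 1.406

SG = 1.406


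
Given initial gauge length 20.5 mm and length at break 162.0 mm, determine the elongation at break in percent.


Elongation = (Lf - L0) / L0 * 100
= (162.0 - 20.5) / 20.5 * 100
= 141.5 / 20.5 * 100
= 690.2%

690.2%


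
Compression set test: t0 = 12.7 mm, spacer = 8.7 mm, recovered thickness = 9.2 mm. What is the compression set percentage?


CS = (t0 - recovered) / (t0 - ts) * 100
= (12.7 - 9.2) / (12.7 - 8.7) * 100
= 3.5 / 4.0 * 100
= 87.5%

87.5%


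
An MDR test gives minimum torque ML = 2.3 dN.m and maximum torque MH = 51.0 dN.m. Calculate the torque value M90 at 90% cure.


M90 = ML + 0.9 * (MH - ML)
M90 = 2.3 + 0.9 * (51.0 - 2.3)
M90 = 2.3 + 0.9 * 48.7
M90 = 46.13 dN.m

46.13 dN.m


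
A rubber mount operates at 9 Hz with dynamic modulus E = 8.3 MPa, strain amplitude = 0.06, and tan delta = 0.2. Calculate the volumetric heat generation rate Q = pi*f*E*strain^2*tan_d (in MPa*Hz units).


Q = pi * f * E * strain^2 * tan_d
= pi * 9 * 8.3 * 0.06^2 * 0.2
= pi * 9 * 8.3 * 0.0036 * 0.2
= 0.1690

Q = 0.1690


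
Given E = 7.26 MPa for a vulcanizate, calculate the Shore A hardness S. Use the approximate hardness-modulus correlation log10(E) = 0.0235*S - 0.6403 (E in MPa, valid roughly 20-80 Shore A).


log10(E) = 0.0235*S - 0.6403  =>  S = (log10(E) + 0.6403) / 0.0235
log10(7.26) = 0.860937
S = (0.860937 + 0.6403) / 0.0235 = 1.501237 / 0.0235
S = 63.9

Shore A = 63.9


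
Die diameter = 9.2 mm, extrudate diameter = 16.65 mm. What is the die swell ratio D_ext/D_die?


Die swell ratio = D_extrudate / D_die
= 16.65 / 9.2
= 1.81

Die swell = 1.81


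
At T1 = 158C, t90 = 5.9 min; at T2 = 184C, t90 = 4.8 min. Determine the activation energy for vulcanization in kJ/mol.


T1 = 431.15 K, T2 = 457.15 K
1/T1 - 1/T2 = 1.3191e-04
ln(t1/t2) = ln(5.9/4.8) = 0.2063
Ea = 8.314 * 0.2063 / 1.3191e-04 = 13004.6810 J/mol
Ea = 13.0 kJ/mol

13.0 kJ/mol


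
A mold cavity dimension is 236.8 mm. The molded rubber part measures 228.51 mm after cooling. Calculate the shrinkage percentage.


Shrinkage = (mold - part) / mold * 100
= (236.8 - 228.51) / 236.8 * 100
= 8.29 / 236.8 * 100
= 3.5%

3.5%


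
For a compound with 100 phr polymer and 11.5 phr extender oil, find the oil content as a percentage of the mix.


Oil % = oil / (100 + oil) * 100
= 11.5 / (100 + 11.5) * 100
= 11.5 / 111.5 * 100
= 10.31%

10.31%


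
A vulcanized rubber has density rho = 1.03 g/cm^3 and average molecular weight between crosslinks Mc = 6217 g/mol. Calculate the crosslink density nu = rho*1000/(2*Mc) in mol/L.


nu = rho * 1000 / (2 * Mc)
nu = 1.03 * 1000 / (2 * 6217)
nu = 1030.0 / 12434
nu = 0.0828 mol/L

0.0828 mol/L


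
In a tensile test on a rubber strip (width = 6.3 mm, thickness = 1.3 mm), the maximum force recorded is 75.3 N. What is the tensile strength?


Area = width * thickness = 6.3 * 1.3 = 8.19 mm^2
TS = force / area = 75.3 / 8.19 = 9.19 MPa

9.19 MPa


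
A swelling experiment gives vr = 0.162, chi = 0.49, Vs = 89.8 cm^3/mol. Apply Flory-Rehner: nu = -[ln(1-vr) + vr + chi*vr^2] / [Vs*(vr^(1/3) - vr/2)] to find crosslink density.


ln(1 - vr) = ln(1 - 0.162) = -0.1767
Numerator = -((-0.1767) + 0.162 + 0.49 * 0.162^2) = 0.0019
Denominator = 89.8 * (0.162^(1/3) - 0.162/2) = 41.6794
nu = 0.0019 / 41.6794 = 4.5049e-05 mol/cm^3

4.5049e-05 mol/cm^3


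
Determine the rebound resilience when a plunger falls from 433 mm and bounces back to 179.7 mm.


Resilience = h_rebound / h_drop * 100
= 179.7 / 433 * 100
= 41.5%

41.5%


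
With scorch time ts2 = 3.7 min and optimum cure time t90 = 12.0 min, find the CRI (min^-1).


CRI = 100 / (t90 - ts2)
= 100 / (12.0 - 3.7)
= 100 / 8.3
= 12.05 min^-1

12.05 min^-1


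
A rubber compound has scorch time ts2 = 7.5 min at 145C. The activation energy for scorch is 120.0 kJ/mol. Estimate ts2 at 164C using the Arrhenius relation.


Convert temperatures: T1 = 145 + 273.15 = 418.15 K, T2 = 164 + 273.15 = 437.15 K
ts2_new = 7.5 * exp(120000 / 8.314 * (1/437.15 - 1/418.15))
1/T2 - 1/T1 = -1.0394e-04
ts2_new = 1.67 min

1.67 min


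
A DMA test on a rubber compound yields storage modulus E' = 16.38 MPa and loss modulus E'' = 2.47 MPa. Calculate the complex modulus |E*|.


|E*| = sqrt(E'^2 + E''^2)
= sqrt(16.38^2 + 2.47^2)
= sqrt(268.3044 + 6.1009)
= 16.565 MPa

16.565 MPa


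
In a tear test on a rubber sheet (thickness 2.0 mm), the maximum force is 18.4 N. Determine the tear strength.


Tear strength = force / thickness
= 18.4 / 2.0
= 9.2 N/mm

9.2 N/mm


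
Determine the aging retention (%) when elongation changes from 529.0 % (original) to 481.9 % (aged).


Retention = aged / original * 100
= 481.9 / 529.0 * 100
= 91.1%

91.1%


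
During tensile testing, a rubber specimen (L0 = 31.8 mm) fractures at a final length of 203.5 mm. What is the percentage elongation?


Elongation = (Lf - L0) / L0 * 100
= (203.5 - 31.8) / 31.8 * 100
= 171.7 / 31.8 * 100
= 539.9%

539.9%


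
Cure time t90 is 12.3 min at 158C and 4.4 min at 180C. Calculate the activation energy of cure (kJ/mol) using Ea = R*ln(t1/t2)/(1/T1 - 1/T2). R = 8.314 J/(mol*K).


T1 = 431.15 K, T2 = 453.15 K
1/T1 - 1/T2 = 1.1260e-04
ln(t1/t2) = ln(12.3/4.4) = 1.0280
Ea = 8.314 * 1.0280 / 1.1260e-04 = 75901.1924 J/mol
Ea = 75.9 kJ/mol

75.9 kJ/mol


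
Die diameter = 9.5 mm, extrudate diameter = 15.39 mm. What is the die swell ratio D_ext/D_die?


Die swell ratio = D_extrudate / D_die
= 15.39 / 9.5
= 1.62

Die swell = 1.62


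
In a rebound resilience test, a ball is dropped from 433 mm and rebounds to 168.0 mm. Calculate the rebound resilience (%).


Resilience = h_rebound / h_drop * 100
= 168.0 / 433 * 100
= 38.8%

38.8%


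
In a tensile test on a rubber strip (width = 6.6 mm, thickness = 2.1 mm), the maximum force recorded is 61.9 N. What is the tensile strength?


Area = width * thickness = 6.6 * 2.1 = 13.86 mm^2
TS = force / area = 61.9 / 13.86 = 4.47 MPa

4.47 MPa


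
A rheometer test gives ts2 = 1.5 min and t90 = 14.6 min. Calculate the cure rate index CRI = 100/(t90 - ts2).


CRI = 100 / (t90 - ts2)
= 100 / (14.6 - 1.5)
= 100 / 13.1
= 7.63 min^-1

7.63 min^-1


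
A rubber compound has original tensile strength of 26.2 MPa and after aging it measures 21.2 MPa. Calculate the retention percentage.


Retention = aged / original * 100
= 21.2 / 26.2 * 100
= 80.9%

80.9%


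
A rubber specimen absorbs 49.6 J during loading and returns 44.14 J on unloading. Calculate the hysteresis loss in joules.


Hysteresis loss = loading - unloading
= 49.6 - 44.14
= 5.46 J

5.46 J


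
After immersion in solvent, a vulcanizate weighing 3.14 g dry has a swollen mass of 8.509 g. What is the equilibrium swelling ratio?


Q = W_swollen / W_dry
Q = 8.509 / 3.14
Q = 2.71

Q = 2.71


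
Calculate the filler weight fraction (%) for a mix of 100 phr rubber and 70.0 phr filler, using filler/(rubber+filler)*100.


Filler % = filler / (rubber + filler) * 100
= 70.0 / (100 + 70.0) * 100
= 70.0 / 170.0 * 100
= 41.18%

41.18%


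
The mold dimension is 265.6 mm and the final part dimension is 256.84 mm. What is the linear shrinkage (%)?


Shrinkage = (mold - part) / mold * 100
= (265.6 - 256.84) / 265.6 * 100
= 8.76 / 265.6 * 100
= 3.3%

3.3%


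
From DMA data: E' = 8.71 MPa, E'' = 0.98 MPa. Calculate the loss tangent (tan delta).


tan delta = E'' / E'
= 0.98 / 8.71
= 0.1125

tan delta = 0.1125


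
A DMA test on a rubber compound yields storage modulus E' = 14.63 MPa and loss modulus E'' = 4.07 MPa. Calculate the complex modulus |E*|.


|E*| = sqrt(E'^2 + E''^2)
= sqrt(14.63^2 + 4.07^2)
= sqrt(214.0369 + 16.5649)
= 15.186 MPa

15.186 MPa


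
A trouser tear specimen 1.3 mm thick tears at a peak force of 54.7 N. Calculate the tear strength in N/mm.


Tear strength = force / thickness
= 54.7 / 1.3
= 42.08 N/mm

42.08 N/mm


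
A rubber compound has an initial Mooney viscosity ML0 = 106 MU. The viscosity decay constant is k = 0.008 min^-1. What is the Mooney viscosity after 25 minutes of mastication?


ML = ML0 * exp(-k * t)
ML = 106 * exp(-0.008 * 25)
ML = 106 * 0.8187
ML = 86.79 MU

86.79 MU


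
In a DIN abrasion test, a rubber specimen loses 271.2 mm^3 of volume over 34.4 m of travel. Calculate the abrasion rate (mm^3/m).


Rate = volume_loss / distance
= 271.2 / 34.4
= 7.884 mm^3/m

7.884 mm^3/m


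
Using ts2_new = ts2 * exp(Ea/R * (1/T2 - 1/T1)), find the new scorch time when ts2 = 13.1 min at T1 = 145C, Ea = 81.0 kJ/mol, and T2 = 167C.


Convert temperatures: T1 = 145 + 273.15 = 418.15 K, T2 = 167 + 273.15 = 440.15 K
ts2_new = 13.1 * exp(81000 / 8.314 * (1/440.15 - 1/418.15))
1/T2 - 1/T1 = -1.1953e-04
ts2_new = 4.09 min

4.09 min


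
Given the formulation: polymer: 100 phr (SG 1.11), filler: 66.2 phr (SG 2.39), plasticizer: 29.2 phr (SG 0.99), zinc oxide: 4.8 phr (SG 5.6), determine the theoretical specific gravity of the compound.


Sum of weights = 200.2
Volume contributions:
  polymer: 100/1.11 = 90.0901
  filler: 66.2/2.39 = 27.6987
  plasticizer: 29.2/0.99 = 29.4949
  zinc oxide: 4.8/5.6 = 0.8571
Sum of volumes = 148.1409
SG = 200.2 / 148.1409 = 1.351

SG = 1.351


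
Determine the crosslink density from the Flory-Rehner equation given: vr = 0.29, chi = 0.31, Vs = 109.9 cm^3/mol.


ln(1 - vr) = ln(1 - 0.29) = -0.3425
Numerator = -((-0.3425) + 0.29 + 0.31 * 0.29^2) = 0.0264
Denominator = 109.9 * (0.29^(1/3) - 0.29/2) = 56.8085
nu = 0.0264 / 56.8085 = 4.6506e-04 mol/cm^3

4.6506e-04 mol/cm^3


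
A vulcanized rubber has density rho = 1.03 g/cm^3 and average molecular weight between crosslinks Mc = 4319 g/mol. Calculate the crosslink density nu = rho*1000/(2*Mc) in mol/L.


nu = rho * 1000 / (2 * Mc)
nu = 1.03 * 1000 / (2 * 4319)
nu = 1030.0 / 8638
nu = 0.1192 mol/L

0.1192 mol/L


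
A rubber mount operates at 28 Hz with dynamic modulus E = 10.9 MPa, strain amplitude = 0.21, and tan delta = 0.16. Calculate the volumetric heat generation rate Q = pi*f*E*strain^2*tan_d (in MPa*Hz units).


Q = pi * f * E * strain^2 * tan_d
= pi * 28 * 10.9 * 0.21^2 * 0.16
= pi * 28 * 10.9 * 0.0441 * 0.16
= 6.7654

Q = 6.7654


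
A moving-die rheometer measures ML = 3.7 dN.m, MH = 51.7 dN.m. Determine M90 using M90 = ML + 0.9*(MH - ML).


M90 = ML + 0.9 * (MH - ML)
M90 = 3.7 + 0.9 * (51.7 - 3.7)
M90 = 3.7 + 0.9 * 48.0
M90 = 46.9 dN.m

46.9 dN.m


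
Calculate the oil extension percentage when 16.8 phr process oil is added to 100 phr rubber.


Oil % = oil / (100 + oil) * 100
= 16.8 / (100 + 16.8) * 100
= 16.8 / 116.8 * 100
= 14.38%

14.38%


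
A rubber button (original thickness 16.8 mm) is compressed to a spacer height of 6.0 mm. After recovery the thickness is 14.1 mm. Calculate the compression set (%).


CS = (t0 - recovered) / (t0 - ts) * 100
= (16.8 - 14.1) / (16.8 - 6.0) * 100
= 2.7 / 10.8 * 100
= 25.0%

25.0%


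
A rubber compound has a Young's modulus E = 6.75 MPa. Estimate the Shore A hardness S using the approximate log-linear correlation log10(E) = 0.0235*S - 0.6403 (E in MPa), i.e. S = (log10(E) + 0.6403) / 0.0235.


log10(E) = 0.0235*S - 0.6403  =>  S = (log10(E) + 0.6403) / 0.0235
log10(6.75) = 0.829304
S = (0.829304 + 0.6403) / 0.0235 = 1.469604 / 0.0235
S = 62.5

Shore A = 62.5


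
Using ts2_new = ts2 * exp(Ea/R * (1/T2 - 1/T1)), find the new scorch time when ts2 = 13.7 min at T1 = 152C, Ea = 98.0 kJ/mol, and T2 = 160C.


Convert temperatures: T1 = 152 + 273.15 = 425.15 K, T2 = 160 + 273.15 = 433.15 K
ts2_new = 13.7 * exp(98000 / 8.314 * (1/433.15 - 1/425.15))
1/T2 - 1/T1 = -4.3442e-05
ts2_new = 8.21 min

8.21 min


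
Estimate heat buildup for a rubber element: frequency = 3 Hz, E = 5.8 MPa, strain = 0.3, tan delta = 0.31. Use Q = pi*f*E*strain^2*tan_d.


Q = pi * f * E * strain^2 * tan_d
= pi * 3 * 5.8 * 0.3^2 * 0.31
= pi * 3 * 5.8 * 0.0900 * 0.31
= 1.5251

Q = 1.5251


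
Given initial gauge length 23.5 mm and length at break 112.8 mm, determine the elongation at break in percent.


Elongation = (Lf - L0) / L0 * 100
= (112.8 - 23.5) / 23.5 * 100
= 89.3 / 23.5 * 100
= 380.0%

380.0%


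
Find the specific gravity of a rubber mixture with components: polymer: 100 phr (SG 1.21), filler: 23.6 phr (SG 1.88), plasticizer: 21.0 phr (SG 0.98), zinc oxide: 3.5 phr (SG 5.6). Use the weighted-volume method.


Sum of weights = 148.1
Volume contributions:
  polymer: 100/1.21 = 82.6446
  filler: 23.6/1.88 = 12.5532
  plasticizer: 21.0/0.98 = 21.4286
  zinc oxide: 3.5/5.6 = 0.6250
Sum of volumes = 117.2514
SG = 148.1 / 117.2514 = 1.263

SG = 1.263


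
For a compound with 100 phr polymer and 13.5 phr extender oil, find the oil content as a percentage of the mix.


Oil % = oil / (100 + oil) * 100
= 13.5 / (100 + 13.5) * 100
= 13.5 / 113.5 * 100
= 11.89%

11.89%


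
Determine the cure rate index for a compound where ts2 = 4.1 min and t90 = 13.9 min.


CRI = 100 / (t90 - ts2)
= 100 / (13.9 - 4.1)
= 100 / 9.8
= 10.2 min^-1

10.2 min^-1


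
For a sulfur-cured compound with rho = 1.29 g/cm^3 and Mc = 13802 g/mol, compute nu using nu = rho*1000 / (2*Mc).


nu = rho * 1000 / (2 * Mc)
nu = 1.29 * 1000 / (2 * 13802)
nu = 1290.0 / 27604
nu = 0.0467 mol/L

0.0467 mol/L


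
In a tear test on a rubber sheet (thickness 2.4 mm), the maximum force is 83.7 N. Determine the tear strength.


Tear strength = force / thickness
= 83.7 / 2.4
= 34.88 N/mm

34.88 N/mm


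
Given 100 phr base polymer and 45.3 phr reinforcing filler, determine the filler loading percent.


Filler % = filler / (rubber + filler) * 100
= 45.3 / (100 + 45.3) * 100
= 45.3 / 145.3 * 100
= 31.18%

31.18%


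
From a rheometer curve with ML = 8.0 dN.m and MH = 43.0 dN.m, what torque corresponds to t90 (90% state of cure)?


M90 = ML + 0.9 * (MH - ML)
M90 = 8.0 + 0.9 * (43.0 - 8.0)
M90 = 8.0 + 0.9 * 35.0
M90 = 39.5 dN.m

39.5 dN.m


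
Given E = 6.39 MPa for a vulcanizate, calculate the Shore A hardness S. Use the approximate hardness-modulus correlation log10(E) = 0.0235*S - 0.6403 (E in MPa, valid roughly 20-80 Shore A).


log10(E) = 0.0235*S - 0.6403  =>  S = (log10(E) + 0.6403) / 0.0235
log10(6.39) = 0.805501
S = (0.805501 + 0.6403) / 0.0235 = 1.445801 / 0.0235
S = 61.5

Shore A = 61.5


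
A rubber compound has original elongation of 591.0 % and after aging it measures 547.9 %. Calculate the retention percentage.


Retention = aged / original * 100
= 547.9 / 591.0 * 100
= 92.7%

92.7%


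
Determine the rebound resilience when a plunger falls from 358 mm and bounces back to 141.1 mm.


Resilience = h_rebound / h_drop * 100
= 141.1 / 358 * 100
= 39.4%

39.4%


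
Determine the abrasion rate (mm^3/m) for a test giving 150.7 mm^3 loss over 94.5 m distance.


Rate = volume_loss / distance
= 150.7 / 94.5
= 1.595 mm^3/m

1.595 mm^3/m


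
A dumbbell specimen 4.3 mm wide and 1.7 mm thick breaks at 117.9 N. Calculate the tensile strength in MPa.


Area = width * thickness = 4.3 * 1.7 = 7.31 mm^2
TS = force / area = 117.9 / 7.31 = 16.13 MPa

16.13 MPa


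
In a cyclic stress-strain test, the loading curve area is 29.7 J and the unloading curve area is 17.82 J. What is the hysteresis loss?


Hysteresis loss = loading - unloading
= 29.7 - 17.82
= 11.88 J

11.88 J


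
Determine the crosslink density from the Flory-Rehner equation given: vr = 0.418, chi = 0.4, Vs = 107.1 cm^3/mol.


ln(1 - vr) = ln(1 - 0.418) = -0.5413
Numerator = -((-0.5413) + 0.418 + 0.4 * 0.418^2) = 0.0534
Denominator = 107.1 * (0.418^(1/3) - 0.418/2) = 57.6944
nu = 0.0534 / 57.6944 = 9.2548e-04 mol/cm^3

9.2548e-04 mol/cm^3


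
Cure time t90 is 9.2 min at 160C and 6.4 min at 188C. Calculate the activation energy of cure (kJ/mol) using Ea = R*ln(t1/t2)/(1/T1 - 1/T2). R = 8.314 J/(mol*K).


T1 = 433.15 K, T2 = 461.15 K
1/T1 - 1/T2 = 1.4018e-04
ln(t1/t2) = ln(9.2/6.4) = 0.3629
Ea = 8.314 * 0.3629 / 1.4018e-04 = 21524.1526 J/mol
Ea = 21.52 kJ/mol

21.52 kJ/mol


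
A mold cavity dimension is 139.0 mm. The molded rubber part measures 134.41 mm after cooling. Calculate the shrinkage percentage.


Shrinkage = (mold - part) / mold * 100
= (139.0 - 134.41) / 139.0 * 100
= 4.59 / 139.0 * 100
= 3.3%

3.3%


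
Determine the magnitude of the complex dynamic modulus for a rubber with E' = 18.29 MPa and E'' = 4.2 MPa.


|E*| = sqrt(E'^2 + E''^2)
= sqrt(18.29^2 + 4.2^2)
= sqrt(334.5241 + 17.6400)
= 18.766 MPa

18.766 MPa


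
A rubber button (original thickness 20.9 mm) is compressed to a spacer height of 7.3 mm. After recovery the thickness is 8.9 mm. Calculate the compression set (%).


CS = (t0 - recovered) / (t0 - ts) * 100
= (20.9 - 8.9) / (20.9 - 7.3) * 100
= 12.0 / 13.6 * 100
= 88.2%

88.2%


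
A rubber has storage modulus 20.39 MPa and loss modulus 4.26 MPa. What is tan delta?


tan delta = E'' / E'
= 4.26 / 20.39
= 0.2089

tan delta = 0.2089


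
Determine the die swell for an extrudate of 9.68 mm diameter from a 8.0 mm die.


Die swell ratio = D_extrudate / D_die
= 9.68 / 8.0
= 1.21

Die swell = 1.21


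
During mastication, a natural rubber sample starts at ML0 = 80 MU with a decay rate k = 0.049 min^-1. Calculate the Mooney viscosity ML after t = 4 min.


ML = ML0 * exp(-k * t)
ML = 80 * exp(-0.049 * 4)
ML = 80 * 0.8220
ML = 65.76 MU

65.76 MU


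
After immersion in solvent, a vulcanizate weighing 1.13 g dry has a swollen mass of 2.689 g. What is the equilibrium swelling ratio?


Q = W_swollen / W_dry
Q = 2.689 / 1.13
Q = 2.38

Q = 2.38


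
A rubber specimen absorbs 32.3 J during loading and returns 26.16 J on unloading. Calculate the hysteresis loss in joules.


Hysteresis loss = loading - unloading
= 32.3 - 26.16
= 6.14 J

6.14 J


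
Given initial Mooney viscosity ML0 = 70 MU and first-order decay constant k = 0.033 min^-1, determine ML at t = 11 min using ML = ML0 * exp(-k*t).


ML = ML0 * exp(-k * t)
ML = 70 * exp(-0.033 * 11)
ML = 70 * 0.6956
ML = 48.69 MU

48.69 MU


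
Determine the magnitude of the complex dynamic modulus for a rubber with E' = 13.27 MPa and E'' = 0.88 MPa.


|E*| = sqrt(E'^2 + E''^2)
= sqrt(13.27^2 + 0.88^2)
= sqrt(176.0929 + 0.7744)
= 13.299 MPa

13.299 MPa


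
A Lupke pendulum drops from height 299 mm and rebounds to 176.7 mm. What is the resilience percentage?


Resilience = h_rebound / h_drop * 100
= 176.7 / 299 * 100
= 59.1%

59.1%


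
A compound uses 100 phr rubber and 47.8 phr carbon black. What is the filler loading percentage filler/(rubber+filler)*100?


Filler % = filler / (rubber + filler) * 100
= 47.8 / (100 + 47.8) * 100
= 47.8 / 147.8 * 100
= 32.34%

32.34%


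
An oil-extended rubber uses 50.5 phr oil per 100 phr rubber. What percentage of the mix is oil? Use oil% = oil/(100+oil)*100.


Oil % = oil / (100 + oil) * 100
= 50.5 / (100 + 50.5) * 100
= 50.5 / 150.5 * 100
= 33.55%

33.55%


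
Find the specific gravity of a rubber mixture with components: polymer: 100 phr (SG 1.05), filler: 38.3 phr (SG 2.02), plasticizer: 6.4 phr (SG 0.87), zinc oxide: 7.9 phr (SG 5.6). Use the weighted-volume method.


Sum of weights = 152.6
Volume contributions:
  polymer: 100/1.05 = 95.2381
  filler: 38.3/2.02 = 18.9604
  plasticizer: 6.4/0.87 = 7.3563
  zinc oxide: 7.9/5.6 = 1.4107
Sum of volumes = 122.9655
SG = 152.6 / 122.9655 = 1.241

SG = 1.241


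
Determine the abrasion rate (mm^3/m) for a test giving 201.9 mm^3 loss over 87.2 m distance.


Rate = volume_loss / distance
= 201.9 / 87.2
= 2.315 mm^3/m

2.315 mm^3/m


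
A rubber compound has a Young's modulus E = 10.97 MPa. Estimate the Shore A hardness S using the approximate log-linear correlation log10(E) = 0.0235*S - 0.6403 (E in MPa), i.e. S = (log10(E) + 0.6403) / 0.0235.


log10(E) = 0.0235*S - 0.6403  =>  S = (log10(E) + 0.6403) / 0.0235
log10(10.97) = 1.040207
S = (1.040207 + 0.6403) / 0.0235 = 1.680507 / 0.0235
S = 71.5

Shore A = 71.5


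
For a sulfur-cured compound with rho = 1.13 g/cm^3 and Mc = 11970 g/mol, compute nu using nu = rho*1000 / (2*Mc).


nu = rho * 1000 / (2 * Mc)
nu = 1.13 * 1000 / (2 * 11970)
nu = 1130.0 / 23940
nu = 0.0472 mol/L

0.0472 mol/L


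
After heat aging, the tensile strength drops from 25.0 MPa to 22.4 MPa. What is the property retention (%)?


Retention = aged / original * 100
= 22.4 / 25.0 * 100
= 89.6%

89.6%


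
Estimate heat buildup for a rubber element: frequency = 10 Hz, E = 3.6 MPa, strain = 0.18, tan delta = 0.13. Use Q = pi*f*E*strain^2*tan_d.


Q = pi * f * E * strain^2 * tan_d
= pi * 10 * 3.6 * 0.18^2 * 0.13
= pi * 10 * 3.6 * 0.0324 * 0.13
= 0.4764

Q = 0.4764


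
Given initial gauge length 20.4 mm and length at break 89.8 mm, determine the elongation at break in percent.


Elongation = (Lf - L0) / L0 * 100
= (89.8 - 20.4) / 20.4 * 100
= 69.4 / 20.4 * 100
= 340.2%

340.2%


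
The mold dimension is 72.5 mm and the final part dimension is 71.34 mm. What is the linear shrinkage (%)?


Shrinkage = (mold - part) / mold * 100
= (72.5 - 71.34) / 72.5 * 100
= 1.16 / 72.5 * 100
= 1.6%

1.6%


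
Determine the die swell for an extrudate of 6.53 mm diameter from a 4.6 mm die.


Die swell ratio = D_extrudate / D_die
= 6.53 / 4.6
= 1.42

Die swell = 1.42


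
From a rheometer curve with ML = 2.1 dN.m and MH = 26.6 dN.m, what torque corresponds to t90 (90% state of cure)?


M90 = ML + 0.9 * (MH - ML)
M90 = 2.1 + 0.9 * (26.6 - 2.1)
M90 = 2.1 + 0.9 * 24.5
M90 = 24.15 dN.m

24.15 dN.m


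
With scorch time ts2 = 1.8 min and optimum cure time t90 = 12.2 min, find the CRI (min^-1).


CRI = 100 / (t90 - ts2)
= 100 / (12.2 - 1.8)
= 100 / 10.4
= 9.62 min^-1

9.62 min^-1


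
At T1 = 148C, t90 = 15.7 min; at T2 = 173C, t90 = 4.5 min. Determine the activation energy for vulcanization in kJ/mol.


T1 = 421.15 K, T2 = 446.15 K
1/T1 - 1/T2 = 1.3305e-04
ln(t1/t2) = ln(15.7/4.5) = 1.2496
Ea = 8.314 * 1.2496 / 1.3305e-04 = 78082.3601 J/mol
Ea = 78.08 kJ/mol

78.08 kJ/mol


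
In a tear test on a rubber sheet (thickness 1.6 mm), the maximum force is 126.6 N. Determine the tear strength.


Tear strength = force / thickness
= 126.6 / 1.6
= 79.12 N/mm

79.12 N/mm


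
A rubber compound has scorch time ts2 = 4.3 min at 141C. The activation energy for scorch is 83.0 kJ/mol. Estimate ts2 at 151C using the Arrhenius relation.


Convert temperatures: T1 = 141 + 273.15 = 414.15 K, T2 = 151 + 273.15 = 424.15 K
ts2_new = 4.3 * exp(83000 / 8.314 * (1/424.15 - 1/414.15))
1/T2 - 1/T1 = -5.6928e-05
ts2_new = 2.44 min

2.44 min


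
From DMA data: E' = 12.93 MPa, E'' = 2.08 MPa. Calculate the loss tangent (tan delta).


tan delta = E'' / E'
= 2.08 / 12.93
= 0.1609

tan delta = 0.1609


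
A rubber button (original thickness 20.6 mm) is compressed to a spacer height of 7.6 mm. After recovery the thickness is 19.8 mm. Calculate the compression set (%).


CS = (t0 - recovered) / (t0 - ts) * 100
= (20.6 - 19.8) / (20.6 - 7.6) * 100
= 0.8 / 13.0 * 100
= 6.2%

6.2%


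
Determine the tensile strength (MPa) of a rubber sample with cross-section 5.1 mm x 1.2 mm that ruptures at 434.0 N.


Area = width * thickness = 5.1 * 1.2 = 6.12 mm^2
TS = force / area = 434.0 / 6.12 = 70.92 MPa

70.92 MPa


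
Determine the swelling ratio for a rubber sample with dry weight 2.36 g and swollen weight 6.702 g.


Q = W_swollen / W_dry
Q = 6.702 / 2.36
Q = 2.84

Q = 2.84


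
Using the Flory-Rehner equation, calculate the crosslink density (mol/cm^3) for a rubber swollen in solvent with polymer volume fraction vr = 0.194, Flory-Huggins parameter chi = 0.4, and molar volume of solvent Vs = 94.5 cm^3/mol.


ln(1 - vr) = ln(1 - 0.194) = -0.2157
Numerator = -((-0.2157) + 0.194 + 0.4 * 0.194^2) = 0.0066
Denominator = 94.5 * (0.194^(1/3) - 0.194/2) = 45.5392
nu = 0.0066 / 45.5392 = 1.4531e-04 mol/cm^3

1.4531e-04 mol/cm^3


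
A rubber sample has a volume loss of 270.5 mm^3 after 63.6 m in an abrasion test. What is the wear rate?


Rate = volume_loss / distance
= 270.5 / 63.6
= 4.253 mm^3/m

4.253 mm^3/m


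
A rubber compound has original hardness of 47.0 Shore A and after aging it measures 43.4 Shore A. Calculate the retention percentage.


Retention = aged / original * 100
= 43.4 / 47.0 * 100
= 92.3%

92.3%


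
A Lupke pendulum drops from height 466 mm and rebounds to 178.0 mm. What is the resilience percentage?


Resilience = h_rebound / h_drop * 100
= 178.0 / 466 * 100
= 38.2%

38.2%


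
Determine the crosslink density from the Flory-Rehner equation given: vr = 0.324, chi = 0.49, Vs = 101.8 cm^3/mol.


ln(1 - vr) = ln(1 - 0.324) = -0.3916
Numerator = -((-0.3916) + 0.324 + 0.49 * 0.324^2) = 0.0161
Denominator = 101.8 * (0.324^(1/3) - 0.324/2) = 53.4275
nu = 0.0161 / 53.4275 = 3.0179e-04 mol/cm^3

3.0179e-04 mol/cm^3


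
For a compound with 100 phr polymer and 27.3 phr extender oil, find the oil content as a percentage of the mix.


Oil % = oil / (100 + oil) * 100
= 27.3 / (100 + 27.3) * 100
= 27.3 / 127.3 * 100
= 21.45%

21.45%


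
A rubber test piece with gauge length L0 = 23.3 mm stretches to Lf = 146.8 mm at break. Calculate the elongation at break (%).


Elongation = (Lf - L0) / L0 * 100
= (146.8 - 23.3) / 23.3 * 100
= 123.5 / 23.3 * 100
= 530.0%

530.0%


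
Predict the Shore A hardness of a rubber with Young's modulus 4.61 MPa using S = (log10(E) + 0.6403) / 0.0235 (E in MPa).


log10(E) = 0.0235*S - 0.6403  =>  S = (log10(E) + 0.6403) / 0.0235
log10(4.61) = 0.663701
S = (0.663701 + 0.6403) / 0.0235 = 1.304001 / 0.0235
S = 55.5

Shore A = 55.5


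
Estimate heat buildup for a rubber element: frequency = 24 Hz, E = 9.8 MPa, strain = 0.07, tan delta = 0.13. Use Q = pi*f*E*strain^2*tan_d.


Q = pi * f * E * strain^2 * tan_d
= pi * 24 * 9.8 * 0.07^2 * 0.13
= pi * 24 * 9.8 * 0.0049 * 0.13
= 0.4707

Q = 0.4707


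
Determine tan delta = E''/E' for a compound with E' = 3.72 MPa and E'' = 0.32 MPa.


tan delta = E'' / E'
= 0.32 / 3.72
= 0.086

tan delta = 0.086


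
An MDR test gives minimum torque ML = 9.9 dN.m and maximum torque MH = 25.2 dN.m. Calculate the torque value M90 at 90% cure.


M90 = ML + 0.9 * (MH - ML)
M90 = 9.9 + 0.9 * (25.2 - 9.9)
M90 = 9.9 + 0.9 * 15.3
M90 = 23.67 dN.m

23.67 dN.m


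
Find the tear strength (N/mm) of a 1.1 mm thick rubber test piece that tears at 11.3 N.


Tear strength = force / thickness
= 11.3 / 1.1
= 10.27 N/mm

10.27 N/mm


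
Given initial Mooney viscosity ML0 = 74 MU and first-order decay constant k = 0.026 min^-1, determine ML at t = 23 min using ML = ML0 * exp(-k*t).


ML = ML0 * exp(-k * t)
ML = 74 * exp(-0.026 * 23)
ML = 74 * 0.5499
ML = 40.69 MU

40.69 MU


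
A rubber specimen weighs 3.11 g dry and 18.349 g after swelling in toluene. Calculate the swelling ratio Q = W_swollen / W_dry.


Q = W_swollen / W_dry
Q = 18.349 / 3.11
Q = 5.9

Q = 5.9


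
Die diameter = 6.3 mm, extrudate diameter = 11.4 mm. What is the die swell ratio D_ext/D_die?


Die swell ratio = D_extrudate / D_die
= 11.4 / 6.3
= 1.81

Die swell = 1.81


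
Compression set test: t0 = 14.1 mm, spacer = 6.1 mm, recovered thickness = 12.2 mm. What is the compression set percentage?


CS = (t0 - recovered) / (t0 - ts) * 100
= (14.1 - 12.2) / (14.1 - 6.1) * 100
= 1.9 / 8.0 * 100
= 23.8%

23.8%


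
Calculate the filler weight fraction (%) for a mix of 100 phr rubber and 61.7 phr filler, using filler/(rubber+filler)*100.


Filler % = filler / (rubber + filler) * 100
= 61.7 / (100 + 61.7) * 100
= 61.7 / 161.7 * 100
= 38.16%

38.16%


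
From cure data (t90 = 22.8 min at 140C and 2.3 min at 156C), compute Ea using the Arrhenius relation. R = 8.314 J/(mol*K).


T1 = 413.15 K, T2 = 429.15 K
1/T1 - 1/T2 = 9.0241e-05
ln(t1/t2) = ln(22.8/2.3) = 2.2939
Ea = 8.314 * 2.2939 / 9.0241e-05 = 211335.3727 J/mol
Ea = 211.34 kJ/mol

211.34 kJ/mol


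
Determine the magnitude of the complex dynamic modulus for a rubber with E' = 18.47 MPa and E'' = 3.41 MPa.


|E*| = sqrt(E'^2 + E''^2)
= sqrt(18.47^2 + 3.41^2)
= sqrt(341.1409 + 11.6281)
= 18.782 MPa

18.782 MPa


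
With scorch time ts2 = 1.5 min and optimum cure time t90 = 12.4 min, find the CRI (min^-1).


CRI = 100 / (t90 - ts2)
= 100 / (12.4 - 1.5)
= 100 / 10.9
= 9.17 min^-1

9.17 min^-1


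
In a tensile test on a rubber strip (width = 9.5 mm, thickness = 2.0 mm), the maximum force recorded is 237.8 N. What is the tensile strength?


Area = width * thickness = 9.5 * 2.0 = 19.0 mm^2
TS = force / area = 237.8 / 19.0 = 12.52 MPa

12.52 MPa


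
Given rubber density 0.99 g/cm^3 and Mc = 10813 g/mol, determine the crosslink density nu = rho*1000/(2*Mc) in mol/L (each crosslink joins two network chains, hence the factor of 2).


nu = rho * 1000 / (2 * Mc)
nu = 0.99 * 1000 / (2 * 10813)
nu = 990.0 / 21626
nu = 0.0458 mol/L

0.0458 mol/L


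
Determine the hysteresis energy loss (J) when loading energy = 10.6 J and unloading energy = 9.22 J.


Hysteresis loss = loading - unloading
= 10.6 - 9.22
= 1.38 J

1.38 J


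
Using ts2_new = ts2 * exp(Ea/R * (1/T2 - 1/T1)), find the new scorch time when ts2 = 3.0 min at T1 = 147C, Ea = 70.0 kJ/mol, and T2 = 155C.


Convert temperatures: T1 = 147 + 273.15 = 420.15 K, T2 = 155 + 273.15 = 428.15 K
ts2_new = 3.0 * exp(70000 / 8.314 * (1/428.15 - 1/420.15))
1/T2 - 1/T1 = -4.4472e-05
ts2_new = 2.06 min

2.06 min
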